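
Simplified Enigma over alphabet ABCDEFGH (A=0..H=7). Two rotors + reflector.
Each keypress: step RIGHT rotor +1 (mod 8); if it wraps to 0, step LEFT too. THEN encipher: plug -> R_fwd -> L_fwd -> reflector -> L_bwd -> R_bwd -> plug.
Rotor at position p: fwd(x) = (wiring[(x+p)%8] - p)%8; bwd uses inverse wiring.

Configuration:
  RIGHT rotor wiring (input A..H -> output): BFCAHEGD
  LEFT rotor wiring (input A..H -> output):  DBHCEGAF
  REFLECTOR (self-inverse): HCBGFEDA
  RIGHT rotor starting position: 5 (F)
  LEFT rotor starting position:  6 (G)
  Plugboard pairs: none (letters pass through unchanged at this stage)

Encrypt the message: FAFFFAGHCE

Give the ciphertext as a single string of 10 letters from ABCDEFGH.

Char 1 ('F'): step: R->6, L=6; F->plug->F->R->C->L->F->refl->E->L'->F->R'->B->plug->B
Char 2 ('A'): step: R->7, L=6; A->plug->A->R->E->L->B->refl->C->L'->A->R'->F->plug->F
Char 3 ('F'): step: R->0, L->7 (L advanced); F->plug->F->R->E->L->D->refl->G->L'->A->R'->D->plug->D
Char 4 ('F'): step: R->1, L=7; F->plug->F->R->F->L->F->refl->E->L'->B->R'->B->plug->B
Char 5 ('F'): step: R->2, L=7; F->plug->F->R->B->L->E->refl->F->L'->F->R'->C->plug->C
Char 6 ('A'): step: R->3, L=7; A->plug->A->R->F->L->F->refl->E->L'->B->R'->C->plug->C
Char 7 ('G'): step: R->4, L=7; G->plug->G->R->G->L->H->refl->A->L'->D->R'->A->plug->A
Char 8 ('H'): step: R->5, L=7; H->plug->H->R->C->L->C->refl->B->L'->H->R'->A->plug->A
Char 9 ('C'): step: R->6, L=7; C->plug->C->R->D->L->A->refl->H->L'->G->R'->H->plug->H
Char 10 ('E'): step: R->7, L=7; E->plug->E->R->B->L->E->refl->F->L'->F->R'->G->plug->G

Answer: BFDBCCAAHG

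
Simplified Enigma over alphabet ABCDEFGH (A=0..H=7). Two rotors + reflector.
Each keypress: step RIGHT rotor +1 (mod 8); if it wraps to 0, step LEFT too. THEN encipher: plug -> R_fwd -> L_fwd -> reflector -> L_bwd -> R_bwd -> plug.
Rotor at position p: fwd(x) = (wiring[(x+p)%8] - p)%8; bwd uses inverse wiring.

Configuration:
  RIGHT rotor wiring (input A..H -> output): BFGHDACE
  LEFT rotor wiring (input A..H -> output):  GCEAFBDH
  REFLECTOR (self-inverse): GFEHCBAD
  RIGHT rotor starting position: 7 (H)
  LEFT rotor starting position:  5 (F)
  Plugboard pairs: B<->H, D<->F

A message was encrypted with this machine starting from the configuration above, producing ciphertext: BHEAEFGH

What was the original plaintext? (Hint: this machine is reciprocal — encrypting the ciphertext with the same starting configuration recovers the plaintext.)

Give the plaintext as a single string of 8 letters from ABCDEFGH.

Answer: GGCGBGCD

Derivation:
Char 1 ('B'): step: R->0, L->6 (L advanced); B->plug->H->R->E->L->G->refl->A->L'->C->R'->G->plug->G
Char 2 ('H'): step: R->1, L=6; H->plug->B->R->F->L->C->refl->E->L'->D->R'->G->plug->G
Char 3 ('E'): step: R->2, L=6; E->plug->E->R->A->L->F->refl->B->L'->B->R'->C->plug->C
Char 4 ('A'): step: R->3, L=6; A->plug->A->R->E->L->G->refl->A->L'->C->R'->G->plug->G
Char 5 ('E'): step: R->4, L=6; E->plug->E->R->F->L->C->refl->E->L'->D->R'->H->plug->B
Char 6 ('F'): step: R->5, L=6; F->plug->D->R->E->L->G->refl->A->L'->C->R'->G->plug->G
Char 7 ('G'): step: R->6, L=6; G->plug->G->R->F->L->C->refl->E->L'->D->R'->C->plug->C
Char 8 ('H'): step: R->7, L=6; H->plug->B->R->C->L->A->refl->G->L'->E->R'->F->plug->D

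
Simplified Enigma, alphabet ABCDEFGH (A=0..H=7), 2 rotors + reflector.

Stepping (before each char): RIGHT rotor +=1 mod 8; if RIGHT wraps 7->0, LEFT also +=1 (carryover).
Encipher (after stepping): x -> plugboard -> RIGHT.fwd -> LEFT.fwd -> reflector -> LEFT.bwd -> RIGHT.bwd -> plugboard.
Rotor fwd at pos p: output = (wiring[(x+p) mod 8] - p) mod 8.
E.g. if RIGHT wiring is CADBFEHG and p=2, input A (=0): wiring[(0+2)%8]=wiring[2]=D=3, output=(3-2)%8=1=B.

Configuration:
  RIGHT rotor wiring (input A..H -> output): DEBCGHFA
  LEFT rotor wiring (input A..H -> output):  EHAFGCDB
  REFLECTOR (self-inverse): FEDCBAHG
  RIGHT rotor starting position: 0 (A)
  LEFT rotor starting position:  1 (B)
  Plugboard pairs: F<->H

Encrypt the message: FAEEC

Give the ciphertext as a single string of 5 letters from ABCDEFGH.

Char 1 ('F'): step: R->1, L=1; F->plug->H->R->C->L->E->refl->B->L'->E->R'->F->plug->H
Char 2 ('A'): step: R->2, L=1; A->plug->A->R->H->L->D->refl->C->L'->F->R'->D->plug->D
Char 3 ('E'): step: R->3, L=1; E->plug->E->R->F->L->C->refl->D->L'->H->R'->A->plug->A
Char 4 ('E'): step: R->4, L=1; E->plug->E->R->H->L->D->refl->C->L'->F->R'->G->plug->G
Char 5 ('C'): step: R->5, L=1; C->plug->C->R->D->L->F->refl->A->L'->G->R'->D->plug->D

Answer: HDAGD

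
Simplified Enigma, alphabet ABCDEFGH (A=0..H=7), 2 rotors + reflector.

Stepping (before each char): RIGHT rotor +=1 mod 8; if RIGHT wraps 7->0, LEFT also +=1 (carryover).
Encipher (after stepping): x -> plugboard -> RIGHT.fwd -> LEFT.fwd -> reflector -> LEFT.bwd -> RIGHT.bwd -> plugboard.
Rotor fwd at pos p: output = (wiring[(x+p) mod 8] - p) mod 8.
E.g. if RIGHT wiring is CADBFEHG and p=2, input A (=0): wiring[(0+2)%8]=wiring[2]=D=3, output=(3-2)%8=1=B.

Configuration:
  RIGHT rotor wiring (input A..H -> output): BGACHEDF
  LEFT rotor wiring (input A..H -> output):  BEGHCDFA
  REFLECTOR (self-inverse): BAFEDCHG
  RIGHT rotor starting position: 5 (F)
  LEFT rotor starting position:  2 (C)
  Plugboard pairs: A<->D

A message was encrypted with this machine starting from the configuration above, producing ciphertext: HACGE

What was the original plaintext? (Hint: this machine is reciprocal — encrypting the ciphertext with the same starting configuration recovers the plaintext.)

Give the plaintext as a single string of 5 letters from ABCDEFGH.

Char 1 ('H'): step: R->6, L=2; H->plug->H->R->G->L->H->refl->G->L'->F->R'->A->plug->D
Char 2 ('A'): step: R->7, L=2; A->plug->D->R->B->L->F->refl->C->L'->H->R'->C->plug->C
Char 3 ('C'): step: R->0, L->3 (L advanced); C->plug->C->R->A->L->E->refl->D->L'->H->R'->E->plug->E
Char 4 ('G'): step: R->1, L=3; G->plug->G->R->E->L->F->refl->C->L'->D->R'->E->plug->E
Char 5 ('E'): step: R->2, L=3; E->plug->E->R->B->L->H->refl->G->L'->F->R'->C->plug->C

Answer: DCEEC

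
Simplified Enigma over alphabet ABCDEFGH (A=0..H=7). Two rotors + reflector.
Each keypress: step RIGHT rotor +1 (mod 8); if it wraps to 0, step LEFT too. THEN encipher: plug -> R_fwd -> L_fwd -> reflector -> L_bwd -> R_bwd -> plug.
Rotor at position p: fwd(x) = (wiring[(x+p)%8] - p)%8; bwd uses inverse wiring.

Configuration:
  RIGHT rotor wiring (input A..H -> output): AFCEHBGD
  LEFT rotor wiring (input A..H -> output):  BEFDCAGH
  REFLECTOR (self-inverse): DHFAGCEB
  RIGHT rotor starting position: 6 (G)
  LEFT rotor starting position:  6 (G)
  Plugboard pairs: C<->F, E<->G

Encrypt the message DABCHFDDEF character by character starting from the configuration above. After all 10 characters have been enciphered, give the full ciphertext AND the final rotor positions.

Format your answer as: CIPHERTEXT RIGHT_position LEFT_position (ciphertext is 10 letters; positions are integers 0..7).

Answer: FBEBFCACBD 0 0

Derivation:
Char 1 ('D'): step: R->7, L=6; D->plug->D->R->D->L->G->refl->E->L'->G->R'->C->plug->F
Char 2 ('A'): step: R->0, L->7 (L advanced); A->plug->A->R->A->L->A->refl->D->L'->F->R'->B->plug->B
Char 3 ('B'): step: R->1, L=7; B->plug->B->R->B->L->C->refl->F->L'->C->R'->G->plug->E
Char 4 ('C'): step: R->2, L=7; C->plug->F->R->B->L->C->refl->F->L'->C->R'->B->plug->B
Char 5 ('H'): step: R->3, L=7; H->plug->H->R->H->L->H->refl->B->L'->G->R'->C->plug->F
Char 6 ('F'): step: R->4, L=7; F->plug->C->R->C->L->F->refl->C->L'->B->R'->F->plug->C
Char 7 ('D'): step: R->5, L=7; D->plug->D->R->D->L->G->refl->E->L'->E->R'->A->plug->A
Char 8 ('D'): step: R->6, L=7; D->plug->D->R->H->L->H->refl->B->L'->G->R'->F->plug->C
Char 9 ('E'): step: R->7, L=7; E->plug->G->R->C->L->F->refl->C->L'->B->R'->B->plug->B
Char 10 ('F'): step: R->0, L->0 (L advanced); F->plug->C->R->C->L->F->refl->C->L'->E->R'->D->plug->D
Final: ciphertext=FBEBFCACBD, RIGHT=0, LEFT=0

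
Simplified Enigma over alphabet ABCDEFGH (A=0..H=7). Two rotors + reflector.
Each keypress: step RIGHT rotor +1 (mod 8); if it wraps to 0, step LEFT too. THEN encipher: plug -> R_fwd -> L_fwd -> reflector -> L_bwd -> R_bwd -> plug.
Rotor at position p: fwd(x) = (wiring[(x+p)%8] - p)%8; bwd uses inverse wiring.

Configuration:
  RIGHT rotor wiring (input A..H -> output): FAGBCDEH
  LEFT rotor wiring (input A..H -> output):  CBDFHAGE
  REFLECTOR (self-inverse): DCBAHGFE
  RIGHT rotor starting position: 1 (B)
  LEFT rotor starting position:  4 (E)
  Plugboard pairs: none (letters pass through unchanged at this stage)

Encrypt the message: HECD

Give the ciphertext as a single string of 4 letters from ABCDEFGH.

Answer: DGDE

Derivation:
Char 1 ('H'): step: R->2, L=4; H->plug->H->R->G->L->H->refl->E->L'->B->R'->D->plug->D
Char 2 ('E'): step: R->3, L=4; E->plug->E->R->E->L->G->refl->F->L'->F->R'->G->plug->G
Char 3 ('C'): step: R->4, L=4; C->plug->C->R->A->L->D->refl->A->L'->D->R'->D->plug->D
Char 4 ('D'): step: R->5, L=4; D->plug->D->R->A->L->D->refl->A->L'->D->R'->E->plug->E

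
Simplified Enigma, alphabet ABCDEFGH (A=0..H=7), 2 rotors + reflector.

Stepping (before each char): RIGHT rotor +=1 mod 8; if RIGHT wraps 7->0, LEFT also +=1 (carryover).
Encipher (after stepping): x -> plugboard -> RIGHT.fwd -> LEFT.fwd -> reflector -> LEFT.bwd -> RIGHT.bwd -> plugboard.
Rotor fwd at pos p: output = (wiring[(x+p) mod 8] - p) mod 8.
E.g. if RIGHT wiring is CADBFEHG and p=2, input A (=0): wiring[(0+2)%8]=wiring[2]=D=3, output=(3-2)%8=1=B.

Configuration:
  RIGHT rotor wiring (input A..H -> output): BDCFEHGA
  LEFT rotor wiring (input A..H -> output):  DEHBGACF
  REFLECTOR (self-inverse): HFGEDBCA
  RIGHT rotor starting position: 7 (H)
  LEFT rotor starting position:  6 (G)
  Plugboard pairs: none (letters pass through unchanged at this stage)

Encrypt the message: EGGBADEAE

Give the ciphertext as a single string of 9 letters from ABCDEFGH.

Char 1 ('E'): step: R->0, L->7 (L advanced); E->plug->E->R->E->L->C->refl->G->L'->A->R'->H->plug->H
Char 2 ('G'): step: R->1, L=7; G->plug->G->R->H->L->D->refl->E->L'->B->R'->B->plug->B
Char 3 ('G'): step: R->2, L=7; G->plug->G->R->H->L->D->refl->E->L'->B->R'->H->plug->H
Char 4 ('B'): step: R->3, L=7; B->plug->B->R->B->L->E->refl->D->L'->H->R'->H->plug->H
Char 5 ('A'): step: R->4, L=7; A->plug->A->R->A->L->G->refl->C->L'->E->R'->D->plug->D
Char 6 ('D'): step: R->5, L=7; D->plug->D->R->E->L->C->refl->G->L'->A->R'->G->plug->G
Char 7 ('E'): step: R->6, L=7; E->plug->E->R->E->L->C->refl->G->L'->A->R'->A->plug->A
Char 8 ('A'): step: R->7, L=7; A->plug->A->R->B->L->E->refl->D->L'->H->R'->H->plug->H
Char 9 ('E'): step: R->0, L->0 (L advanced); E->plug->E->R->E->L->G->refl->C->L'->G->R'->G->plug->G

Answer: HBHHDGAHG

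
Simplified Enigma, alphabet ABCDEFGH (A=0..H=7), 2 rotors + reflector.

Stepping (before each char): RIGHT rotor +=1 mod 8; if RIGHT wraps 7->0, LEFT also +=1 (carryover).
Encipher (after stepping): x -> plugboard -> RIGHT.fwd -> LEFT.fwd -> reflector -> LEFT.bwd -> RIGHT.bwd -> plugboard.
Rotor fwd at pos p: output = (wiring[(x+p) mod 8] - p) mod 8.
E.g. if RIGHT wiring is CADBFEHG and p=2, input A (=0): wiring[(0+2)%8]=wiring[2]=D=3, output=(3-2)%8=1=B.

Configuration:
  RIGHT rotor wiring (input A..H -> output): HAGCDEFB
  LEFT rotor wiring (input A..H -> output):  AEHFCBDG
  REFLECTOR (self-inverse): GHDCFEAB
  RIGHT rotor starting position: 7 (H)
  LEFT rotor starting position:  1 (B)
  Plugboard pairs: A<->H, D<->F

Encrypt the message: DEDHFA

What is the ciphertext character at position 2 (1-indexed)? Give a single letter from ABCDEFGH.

Char 1 ('D'): step: R->0, L->2 (L advanced); D->plug->F->R->E->L->B->refl->H->L'->D->R'->E->plug->E
Char 2 ('E'): step: R->1, L=2; E->plug->E->R->D->L->H->refl->B->L'->E->R'->F->plug->D

D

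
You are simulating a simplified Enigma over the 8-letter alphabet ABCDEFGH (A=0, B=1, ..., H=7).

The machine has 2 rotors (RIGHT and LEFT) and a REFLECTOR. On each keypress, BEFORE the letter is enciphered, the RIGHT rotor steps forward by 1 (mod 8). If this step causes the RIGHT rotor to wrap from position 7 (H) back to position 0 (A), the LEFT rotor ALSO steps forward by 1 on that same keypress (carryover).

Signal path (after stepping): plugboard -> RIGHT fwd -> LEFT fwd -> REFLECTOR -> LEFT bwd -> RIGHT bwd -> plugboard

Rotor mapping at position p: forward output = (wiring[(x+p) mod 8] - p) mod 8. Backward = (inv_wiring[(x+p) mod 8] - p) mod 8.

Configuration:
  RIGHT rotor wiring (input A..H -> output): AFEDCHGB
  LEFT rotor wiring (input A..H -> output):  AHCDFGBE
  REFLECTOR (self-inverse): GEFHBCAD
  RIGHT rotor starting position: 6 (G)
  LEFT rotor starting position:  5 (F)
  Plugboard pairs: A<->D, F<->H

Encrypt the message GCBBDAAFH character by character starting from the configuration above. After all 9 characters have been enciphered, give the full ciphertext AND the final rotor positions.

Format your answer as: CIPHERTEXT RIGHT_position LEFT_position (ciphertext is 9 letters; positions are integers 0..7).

Answer: BADHECCAE 7 6

Derivation:
Char 1 ('G'): step: R->7, L=5; G->plug->G->R->A->L->B->refl->E->L'->B->R'->B->plug->B
Char 2 ('C'): step: R->0, L->6 (L advanced); C->plug->C->R->E->L->E->refl->B->L'->D->R'->D->plug->A
Char 3 ('B'): step: R->1, L=6; B->plug->B->R->D->L->B->refl->E->L'->E->R'->A->plug->D
Char 4 ('B'): step: R->2, L=6; B->plug->B->R->B->L->G->refl->A->L'->H->R'->F->plug->H
Char 5 ('D'): step: R->3, L=6; D->plug->A->R->A->L->D->refl->H->L'->G->R'->E->plug->E
Char 6 ('A'): step: R->4, L=6; A->plug->D->R->F->L->F->refl->C->L'->C->R'->C->plug->C
Char 7 ('A'): step: R->5, L=6; A->plug->D->R->D->L->B->refl->E->L'->E->R'->C->plug->C
Char 8 ('F'): step: R->6, L=6; F->plug->H->R->B->L->G->refl->A->L'->H->R'->D->plug->A
Char 9 ('H'): step: R->7, L=6; H->plug->F->R->D->L->B->refl->E->L'->E->R'->E->plug->E
Final: ciphertext=BADHECCAE, RIGHT=7, LEFT=6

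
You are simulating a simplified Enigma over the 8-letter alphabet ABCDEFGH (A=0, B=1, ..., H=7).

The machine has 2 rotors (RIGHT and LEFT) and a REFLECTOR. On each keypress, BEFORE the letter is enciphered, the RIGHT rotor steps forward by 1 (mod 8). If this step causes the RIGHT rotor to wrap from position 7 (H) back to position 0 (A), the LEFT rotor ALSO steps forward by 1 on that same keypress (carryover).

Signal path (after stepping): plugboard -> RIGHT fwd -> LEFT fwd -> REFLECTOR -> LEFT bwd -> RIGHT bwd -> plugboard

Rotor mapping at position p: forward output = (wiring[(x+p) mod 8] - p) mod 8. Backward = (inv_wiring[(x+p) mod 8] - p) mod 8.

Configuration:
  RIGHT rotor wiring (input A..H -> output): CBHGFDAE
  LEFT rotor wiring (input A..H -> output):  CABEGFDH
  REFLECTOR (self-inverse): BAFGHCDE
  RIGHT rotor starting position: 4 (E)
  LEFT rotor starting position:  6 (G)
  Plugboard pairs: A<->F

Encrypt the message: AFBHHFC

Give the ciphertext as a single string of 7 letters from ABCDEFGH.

Answer: CGDABHB

Derivation:
Char 1 ('A'): step: R->5, L=6; A->plug->F->R->C->L->E->refl->H->L'->H->R'->C->plug->C
Char 2 ('F'): step: R->6, L=6; F->plug->A->R->C->L->E->refl->H->L'->H->R'->G->plug->G
Char 3 ('B'): step: R->7, L=6; B->plug->B->R->D->L->C->refl->F->L'->A->R'->D->plug->D
Char 4 ('H'): step: R->0, L->7 (L advanced); H->plug->H->R->E->L->F->refl->C->L'->D->R'->F->plug->A
Char 5 ('H'): step: R->1, L=7; H->plug->H->R->B->L->D->refl->G->L'->G->R'->B->plug->B
Char 6 ('F'): step: R->2, L=7; F->plug->A->R->F->L->H->refl->E->L'->H->R'->H->plug->H
Char 7 ('C'): step: R->3, L=7; C->plug->C->R->A->L->A->refl->B->L'->C->R'->B->plug->B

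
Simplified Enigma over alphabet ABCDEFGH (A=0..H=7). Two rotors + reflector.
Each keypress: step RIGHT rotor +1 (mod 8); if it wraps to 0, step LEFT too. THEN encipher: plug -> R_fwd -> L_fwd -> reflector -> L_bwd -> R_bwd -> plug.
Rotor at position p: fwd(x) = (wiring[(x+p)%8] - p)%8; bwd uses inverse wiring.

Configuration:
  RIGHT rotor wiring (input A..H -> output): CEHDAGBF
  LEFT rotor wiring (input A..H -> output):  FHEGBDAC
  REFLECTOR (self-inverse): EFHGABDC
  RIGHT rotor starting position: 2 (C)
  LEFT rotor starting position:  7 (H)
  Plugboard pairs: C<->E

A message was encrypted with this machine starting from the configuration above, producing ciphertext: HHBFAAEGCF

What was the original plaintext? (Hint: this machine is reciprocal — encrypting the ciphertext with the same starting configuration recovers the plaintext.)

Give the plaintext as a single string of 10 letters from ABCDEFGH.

Answer: BGDEHFBDDA

Derivation:
Char 1 ('H'): step: R->3, L=7; H->plug->H->R->E->L->H->refl->C->L'->F->R'->B->plug->B
Char 2 ('H'): step: R->4, L=7; H->plug->H->R->H->L->B->refl->F->L'->D->R'->G->plug->G
Char 3 ('B'): step: R->5, L=7; B->plug->B->R->E->L->H->refl->C->L'->F->R'->D->plug->D
Char 4 ('F'): step: R->6, L=7; F->plug->F->R->F->L->C->refl->H->L'->E->R'->C->plug->E
Char 5 ('A'): step: R->7, L=7; A->plug->A->R->G->L->E->refl->A->L'->C->R'->H->plug->H
Char 6 ('A'): step: R->0, L->0 (L advanced); A->plug->A->R->C->L->E->refl->A->L'->G->R'->F->plug->F
Char 7 ('E'): step: R->1, L=0; E->plug->C->R->C->L->E->refl->A->L'->G->R'->B->plug->B
Char 8 ('G'): step: R->2, L=0; G->plug->G->R->A->L->F->refl->B->L'->E->R'->D->plug->D
Char 9 ('C'): step: R->3, L=0; C->plug->E->R->C->L->E->refl->A->L'->G->R'->D->plug->D
Char 10 ('F'): step: R->4, L=0; F->plug->F->R->A->L->F->refl->B->L'->E->R'->A->plug->A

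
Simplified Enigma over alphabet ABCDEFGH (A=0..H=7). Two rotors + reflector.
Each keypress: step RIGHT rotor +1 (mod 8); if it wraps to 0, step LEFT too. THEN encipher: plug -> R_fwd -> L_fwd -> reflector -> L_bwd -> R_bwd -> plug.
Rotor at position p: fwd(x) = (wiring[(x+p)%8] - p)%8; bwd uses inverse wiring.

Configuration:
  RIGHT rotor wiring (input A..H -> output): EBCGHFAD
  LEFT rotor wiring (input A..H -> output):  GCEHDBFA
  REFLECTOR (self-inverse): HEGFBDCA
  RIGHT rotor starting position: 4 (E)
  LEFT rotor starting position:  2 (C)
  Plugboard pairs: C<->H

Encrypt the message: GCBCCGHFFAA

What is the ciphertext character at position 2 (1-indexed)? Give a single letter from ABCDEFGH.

Char 1 ('G'): step: R->5, L=2; G->plug->G->R->B->L->F->refl->D->L'->E->R'->E->plug->E
Char 2 ('C'): step: R->6, L=2; C->plug->H->R->H->L->A->refl->H->L'->D->R'->D->plug->D

D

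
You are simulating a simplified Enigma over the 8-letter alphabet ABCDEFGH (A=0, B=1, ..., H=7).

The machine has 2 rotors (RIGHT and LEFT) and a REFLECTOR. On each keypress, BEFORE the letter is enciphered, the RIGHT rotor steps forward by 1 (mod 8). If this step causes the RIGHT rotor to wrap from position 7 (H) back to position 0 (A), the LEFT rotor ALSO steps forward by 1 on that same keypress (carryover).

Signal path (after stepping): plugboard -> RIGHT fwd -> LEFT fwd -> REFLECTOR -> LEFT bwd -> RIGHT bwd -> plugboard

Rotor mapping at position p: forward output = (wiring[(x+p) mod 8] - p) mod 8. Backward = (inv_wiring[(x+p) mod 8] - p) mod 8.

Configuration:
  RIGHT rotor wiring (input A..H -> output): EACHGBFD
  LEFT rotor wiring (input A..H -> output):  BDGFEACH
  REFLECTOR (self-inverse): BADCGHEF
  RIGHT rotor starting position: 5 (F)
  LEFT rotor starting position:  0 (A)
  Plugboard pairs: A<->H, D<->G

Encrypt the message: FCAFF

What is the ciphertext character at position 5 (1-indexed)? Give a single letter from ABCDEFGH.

Char 1 ('F'): step: R->6, L=0; F->plug->F->R->B->L->D->refl->C->L'->G->R'->C->plug->C
Char 2 ('C'): step: R->7, L=0; C->plug->C->R->B->L->D->refl->C->L'->G->R'->H->plug->A
Char 3 ('A'): step: R->0, L->1 (L advanced); A->plug->H->R->D->L->D->refl->C->L'->A->R'->B->plug->B
Char 4 ('F'): step: R->1, L=1; F->plug->F->R->E->L->H->refl->F->L'->B->R'->B->plug->B
Char 5 ('F'): step: R->2, L=1; F->plug->F->R->B->L->F->refl->H->L'->E->R'->C->plug->C

C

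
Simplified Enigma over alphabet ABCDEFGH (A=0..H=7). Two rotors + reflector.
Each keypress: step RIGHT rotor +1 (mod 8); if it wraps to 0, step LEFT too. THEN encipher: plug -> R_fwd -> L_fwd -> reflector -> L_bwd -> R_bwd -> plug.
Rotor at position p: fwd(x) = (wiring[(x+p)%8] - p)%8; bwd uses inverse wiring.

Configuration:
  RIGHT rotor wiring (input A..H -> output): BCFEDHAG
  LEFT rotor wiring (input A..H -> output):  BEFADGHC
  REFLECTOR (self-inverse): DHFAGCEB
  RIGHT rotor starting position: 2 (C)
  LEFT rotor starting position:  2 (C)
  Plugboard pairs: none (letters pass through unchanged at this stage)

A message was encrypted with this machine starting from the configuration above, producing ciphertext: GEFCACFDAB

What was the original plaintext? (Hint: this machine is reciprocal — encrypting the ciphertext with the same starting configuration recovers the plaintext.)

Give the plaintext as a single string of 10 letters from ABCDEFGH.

Char 1 ('G'): step: R->3, L=2; G->plug->G->R->H->L->C->refl->F->L'->E->R'->C->plug->C
Char 2 ('E'): step: R->4, L=2; E->plug->E->R->F->L->A->refl->D->L'->A->R'->H->plug->H
Char 3 ('F'): step: R->5, L=2; F->plug->F->R->A->L->D->refl->A->L'->F->R'->E->plug->E
Char 4 ('C'): step: R->6, L=2; C->plug->C->R->D->L->E->refl->G->L'->B->R'->H->plug->H
Char 5 ('A'): step: R->7, L=2; A->plug->A->R->H->L->C->refl->F->L'->E->R'->F->plug->F
Char 6 ('C'): step: R->0, L->3 (L advanced); C->plug->C->R->F->L->G->refl->E->L'->D->R'->E->plug->E
Char 7 ('F'): step: R->1, L=3; F->plug->F->R->H->L->C->refl->F->L'->A->R'->H->plug->H
Char 8 ('D'): step: R->2, L=3; D->plug->D->R->F->L->G->refl->E->L'->D->R'->A->plug->A
Char 9 ('A'): step: R->3, L=3; A->plug->A->R->B->L->A->refl->D->L'->C->R'->H->plug->H
Char 10 ('B'): step: R->4, L=3; B->plug->B->R->D->L->E->refl->G->L'->F->R'->E->plug->E

Answer: CHEHFEHAHE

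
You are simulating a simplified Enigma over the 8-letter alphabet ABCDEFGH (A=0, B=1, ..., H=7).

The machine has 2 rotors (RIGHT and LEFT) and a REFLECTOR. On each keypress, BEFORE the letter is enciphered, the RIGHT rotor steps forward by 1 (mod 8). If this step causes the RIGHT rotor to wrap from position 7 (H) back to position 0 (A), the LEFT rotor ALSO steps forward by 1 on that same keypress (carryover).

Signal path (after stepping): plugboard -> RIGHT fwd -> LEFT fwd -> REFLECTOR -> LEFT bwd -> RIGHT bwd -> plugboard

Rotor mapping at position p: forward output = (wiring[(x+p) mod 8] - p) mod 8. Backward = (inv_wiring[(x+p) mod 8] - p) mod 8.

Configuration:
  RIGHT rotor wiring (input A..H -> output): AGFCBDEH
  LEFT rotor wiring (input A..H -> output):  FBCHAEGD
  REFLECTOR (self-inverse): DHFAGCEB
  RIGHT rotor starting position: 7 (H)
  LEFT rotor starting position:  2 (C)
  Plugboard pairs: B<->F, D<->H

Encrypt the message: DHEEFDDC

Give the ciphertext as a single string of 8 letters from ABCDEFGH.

Char 1 ('D'): step: R->0, L->3 (L advanced); D->plug->H->R->H->L->H->refl->B->L'->C->R'->D->plug->H
Char 2 ('H'): step: R->1, L=3; H->plug->D->R->A->L->E->refl->G->L'->G->R'->G->plug->G
Char 3 ('E'): step: R->2, L=3; E->plug->E->R->C->L->B->refl->H->L'->H->R'->C->plug->C
Char 4 ('E'): step: R->3, L=3; E->plug->E->R->E->L->A->refl->D->L'->D->R'->G->plug->G
Char 5 ('F'): step: R->4, L=3; F->plug->B->R->H->L->H->refl->B->L'->C->R'->F->plug->B
Char 6 ('D'): step: R->5, L=3; D->plug->H->R->E->L->A->refl->D->L'->D->R'->D->plug->H
Char 7 ('D'): step: R->6, L=3; D->plug->H->R->F->L->C->refl->F->L'->B->R'->B->plug->F
Char 8 ('C'): step: R->7, L=3; C->plug->C->R->H->L->H->refl->B->L'->C->R'->F->plug->B

Answer: HGCGBHFB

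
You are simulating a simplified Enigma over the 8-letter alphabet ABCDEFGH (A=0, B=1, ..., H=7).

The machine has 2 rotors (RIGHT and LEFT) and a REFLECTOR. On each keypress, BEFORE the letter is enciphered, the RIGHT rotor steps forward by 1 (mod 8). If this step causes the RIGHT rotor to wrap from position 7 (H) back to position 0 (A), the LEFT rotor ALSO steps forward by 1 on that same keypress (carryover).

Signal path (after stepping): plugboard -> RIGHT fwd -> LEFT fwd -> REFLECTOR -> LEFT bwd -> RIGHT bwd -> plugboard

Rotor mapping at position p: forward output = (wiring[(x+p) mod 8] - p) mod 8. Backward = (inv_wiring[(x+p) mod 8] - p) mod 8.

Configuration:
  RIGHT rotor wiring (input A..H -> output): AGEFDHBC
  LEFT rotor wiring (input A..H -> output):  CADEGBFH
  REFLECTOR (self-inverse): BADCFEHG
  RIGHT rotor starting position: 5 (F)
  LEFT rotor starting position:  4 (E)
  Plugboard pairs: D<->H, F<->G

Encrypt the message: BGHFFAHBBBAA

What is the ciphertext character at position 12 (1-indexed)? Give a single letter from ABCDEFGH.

Char 1 ('B'): step: R->6, L=4; B->plug->B->R->E->L->G->refl->H->L'->G->R'->E->plug->E
Char 2 ('G'): step: R->7, L=4; G->plug->F->R->E->L->G->refl->H->L'->G->R'->E->plug->E
Char 3 ('H'): step: R->0, L->5 (L advanced); H->plug->D->R->F->L->G->refl->H->L'->G->R'->B->plug->B
Char 4 ('F'): step: R->1, L=5; F->plug->G->R->B->L->A->refl->B->L'->H->R'->H->plug->D
Char 5 ('F'): step: R->2, L=5; F->plug->G->R->G->L->H->refl->G->L'->F->R'->D->plug->H
Char 6 ('A'): step: R->3, L=5; A->plug->A->R->C->L->C->refl->D->L'->E->R'->C->plug->C
Char 7 ('H'): step: R->4, L=5; H->plug->D->R->G->L->H->refl->G->L'->F->R'->C->plug->C
Char 8 ('B'): step: R->5, L=5; B->plug->B->R->E->L->D->refl->C->L'->C->R'->A->plug->A
Char 9 ('B'): step: R->6, L=5; B->plug->B->R->E->L->D->refl->C->L'->C->R'->C->plug->C
Char 10 ('B'): step: R->7, L=5; B->plug->B->R->B->L->A->refl->B->L'->H->R'->C->plug->C
Char 11 ('A'): step: R->0, L->6 (L advanced); A->plug->A->R->A->L->H->refl->G->L'->F->R'->D->plug->H
Char 12 ('A'): step: R->1, L=6; A->plug->A->R->F->L->G->refl->H->L'->A->R'->F->plug->G

G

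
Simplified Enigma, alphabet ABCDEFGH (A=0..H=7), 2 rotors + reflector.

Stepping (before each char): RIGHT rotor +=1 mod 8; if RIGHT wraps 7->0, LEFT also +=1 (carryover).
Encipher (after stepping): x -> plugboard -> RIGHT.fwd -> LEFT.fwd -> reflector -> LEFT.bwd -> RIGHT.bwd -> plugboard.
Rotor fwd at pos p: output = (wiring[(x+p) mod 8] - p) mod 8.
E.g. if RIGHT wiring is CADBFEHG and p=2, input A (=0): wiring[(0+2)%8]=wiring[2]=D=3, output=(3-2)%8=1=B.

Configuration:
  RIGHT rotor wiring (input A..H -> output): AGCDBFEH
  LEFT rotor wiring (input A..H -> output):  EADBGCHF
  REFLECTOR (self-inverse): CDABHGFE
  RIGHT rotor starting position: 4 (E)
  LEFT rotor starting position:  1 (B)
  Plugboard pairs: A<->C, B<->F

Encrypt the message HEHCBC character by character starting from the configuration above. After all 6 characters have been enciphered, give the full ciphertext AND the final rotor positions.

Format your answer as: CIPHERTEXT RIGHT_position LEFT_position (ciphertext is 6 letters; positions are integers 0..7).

Char 1 ('H'): step: R->5, L=1; H->plug->H->R->E->L->B->refl->D->L'->H->R'->B->plug->F
Char 2 ('E'): step: R->6, L=1; E->plug->E->R->E->L->B->refl->D->L'->H->R'->H->plug->H
Char 3 ('H'): step: R->7, L=1; H->plug->H->R->F->L->G->refl->F->L'->D->R'->D->plug->D
Char 4 ('C'): step: R->0, L->2 (L advanced); C->plug->A->R->A->L->B->refl->D->L'->F->R'->F->plug->B
Char 5 ('B'): step: R->1, L=2; B->plug->F->R->D->L->A->refl->C->L'->G->R'->G->plug->G
Char 6 ('C'): step: R->2, L=2; C->plug->A->R->A->L->B->refl->D->L'->F->R'->F->plug->B
Final: ciphertext=FHDBGB, RIGHT=2, LEFT=2

Answer: FHDBGB 2 2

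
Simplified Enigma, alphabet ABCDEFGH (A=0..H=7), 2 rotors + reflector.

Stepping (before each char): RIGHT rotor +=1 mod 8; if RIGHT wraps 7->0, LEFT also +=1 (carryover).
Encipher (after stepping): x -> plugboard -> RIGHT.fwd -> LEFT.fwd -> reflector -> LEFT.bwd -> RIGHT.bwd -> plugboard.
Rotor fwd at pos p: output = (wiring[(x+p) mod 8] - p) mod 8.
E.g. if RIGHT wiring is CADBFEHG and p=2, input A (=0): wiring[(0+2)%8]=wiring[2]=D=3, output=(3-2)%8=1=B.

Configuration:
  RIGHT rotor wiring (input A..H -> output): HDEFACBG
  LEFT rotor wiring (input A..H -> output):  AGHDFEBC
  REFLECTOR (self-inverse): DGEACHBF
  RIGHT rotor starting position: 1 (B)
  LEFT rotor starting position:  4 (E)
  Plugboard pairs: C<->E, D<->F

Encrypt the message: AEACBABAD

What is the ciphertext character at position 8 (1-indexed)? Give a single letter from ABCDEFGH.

Char 1 ('A'): step: R->2, L=4; A->plug->A->R->C->L->F->refl->H->L'->H->R'->E->plug->C
Char 2 ('E'): step: R->3, L=4; E->plug->C->R->H->L->H->refl->F->L'->C->R'->A->plug->A
Char 3 ('A'): step: R->4, L=4; A->plug->A->R->E->L->E->refl->C->L'->F->R'->C->plug->E
Char 4 ('C'): step: R->5, L=4; C->plug->E->R->G->L->D->refl->A->L'->B->R'->C->plug->E
Char 5 ('B'): step: R->6, L=4; B->plug->B->R->A->L->B->refl->G->L'->D->R'->A->plug->A
Char 6 ('A'): step: R->7, L=4; A->plug->A->R->H->L->H->refl->F->L'->C->R'->H->plug->H
Char 7 ('B'): step: R->0, L->5 (L advanced); B->plug->B->R->D->L->D->refl->A->L'->H->R'->A->plug->A
Char 8 ('A'): step: R->1, L=5; A->plug->A->R->C->L->F->refl->H->L'->A->R'->F->plug->D

D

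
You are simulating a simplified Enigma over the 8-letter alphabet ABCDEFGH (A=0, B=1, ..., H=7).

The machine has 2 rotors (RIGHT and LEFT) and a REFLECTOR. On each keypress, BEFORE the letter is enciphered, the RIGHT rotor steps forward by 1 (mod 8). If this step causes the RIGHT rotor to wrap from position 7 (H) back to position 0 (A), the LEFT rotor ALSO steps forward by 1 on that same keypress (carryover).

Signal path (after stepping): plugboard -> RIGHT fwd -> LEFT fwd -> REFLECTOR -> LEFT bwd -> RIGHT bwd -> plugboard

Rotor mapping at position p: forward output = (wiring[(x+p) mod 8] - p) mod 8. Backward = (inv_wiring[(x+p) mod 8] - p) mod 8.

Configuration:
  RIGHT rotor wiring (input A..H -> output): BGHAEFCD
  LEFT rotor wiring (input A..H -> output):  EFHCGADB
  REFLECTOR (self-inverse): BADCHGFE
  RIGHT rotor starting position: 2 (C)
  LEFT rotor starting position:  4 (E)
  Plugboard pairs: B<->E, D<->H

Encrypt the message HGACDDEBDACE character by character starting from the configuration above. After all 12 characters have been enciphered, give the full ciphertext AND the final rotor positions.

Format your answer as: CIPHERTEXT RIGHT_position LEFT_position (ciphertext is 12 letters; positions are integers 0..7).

Answer: GHCDCGFAHBBH 6 5

Derivation:
Char 1 ('H'): step: R->3, L=4; H->plug->D->R->H->L->G->refl->F->L'->D->R'->G->plug->G
Char 2 ('G'): step: R->4, L=4; G->plug->G->R->D->L->F->refl->G->L'->H->R'->D->plug->H
Char 3 ('A'): step: R->5, L=4; A->plug->A->R->A->L->C->refl->D->L'->G->R'->C->plug->C
Char 4 ('C'): step: R->6, L=4; C->plug->C->R->D->L->F->refl->G->L'->H->R'->H->plug->D
Char 5 ('D'): step: R->7, L=4; D->plug->H->R->D->L->F->refl->G->L'->H->R'->C->plug->C
Char 6 ('D'): step: R->0, L->5 (L advanced); D->plug->H->R->D->L->H->refl->E->L'->C->R'->G->plug->G
Char 7 ('E'): step: R->1, L=5; E->plug->B->R->G->L->F->refl->G->L'->B->R'->F->plug->F
Char 8 ('B'): step: R->2, L=5; B->plug->E->R->A->L->D->refl->C->L'->F->R'->A->plug->A
Char 9 ('D'): step: R->3, L=5; D->plug->H->R->E->L->A->refl->B->L'->H->R'->D->plug->H
Char 10 ('A'): step: R->4, L=5; A->plug->A->R->A->L->D->refl->C->L'->F->R'->E->plug->B
Char 11 ('C'): step: R->5, L=5; C->plug->C->R->G->L->F->refl->G->L'->B->R'->E->plug->B
Char 12 ('E'): step: R->6, L=5; E->plug->B->R->F->L->C->refl->D->L'->A->R'->D->plug->H
Final: ciphertext=GHCDCGFAHBBH, RIGHT=6, LEFT=5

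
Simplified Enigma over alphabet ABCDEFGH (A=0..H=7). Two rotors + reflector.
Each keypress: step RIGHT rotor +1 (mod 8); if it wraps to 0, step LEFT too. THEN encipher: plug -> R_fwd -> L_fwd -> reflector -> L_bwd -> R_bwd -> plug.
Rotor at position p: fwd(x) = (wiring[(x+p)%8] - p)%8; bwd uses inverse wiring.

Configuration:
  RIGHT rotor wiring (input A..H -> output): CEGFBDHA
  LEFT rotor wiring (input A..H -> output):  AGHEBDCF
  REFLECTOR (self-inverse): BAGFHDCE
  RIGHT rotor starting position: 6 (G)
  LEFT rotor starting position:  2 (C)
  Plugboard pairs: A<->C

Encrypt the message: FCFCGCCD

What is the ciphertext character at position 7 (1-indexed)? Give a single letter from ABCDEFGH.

Char 1 ('F'): step: R->7, L=2; F->plug->F->R->C->L->H->refl->E->L'->H->R'->D->plug->D
Char 2 ('C'): step: R->0, L->3 (L advanced); C->plug->A->R->C->L->A->refl->B->L'->A->R'->H->plug->H
Char 3 ('F'): step: R->1, L=3; F->plug->F->R->G->L->D->refl->F->L'->F->R'->B->plug->B
Char 4 ('C'): step: R->2, L=3; C->plug->A->R->E->L->C->refl->G->L'->B->R'->D->plug->D
Char 5 ('G'): step: R->3, L=3; G->plug->G->R->B->L->G->refl->C->L'->E->R'->D->plug->D
Char 6 ('C'): step: R->4, L=3; C->plug->A->R->F->L->F->refl->D->L'->G->R'->E->plug->E
Char 7 ('C'): step: R->5, L=3; C->plug->A->R->G->L->D->refl->F->L'->F->R'->D->plug->D

D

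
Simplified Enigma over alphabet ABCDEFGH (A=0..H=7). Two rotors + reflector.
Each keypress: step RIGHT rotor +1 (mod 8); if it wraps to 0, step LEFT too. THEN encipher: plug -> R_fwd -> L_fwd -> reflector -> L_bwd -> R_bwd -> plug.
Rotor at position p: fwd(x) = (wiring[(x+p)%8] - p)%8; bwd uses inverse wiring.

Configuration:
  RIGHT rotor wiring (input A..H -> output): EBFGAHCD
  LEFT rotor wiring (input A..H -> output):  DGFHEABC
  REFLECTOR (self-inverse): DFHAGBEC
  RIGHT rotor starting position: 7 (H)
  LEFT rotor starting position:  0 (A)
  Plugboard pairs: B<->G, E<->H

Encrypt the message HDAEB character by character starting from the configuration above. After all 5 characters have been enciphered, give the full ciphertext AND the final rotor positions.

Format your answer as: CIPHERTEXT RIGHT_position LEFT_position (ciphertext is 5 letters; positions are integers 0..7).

Char 1 ('H'): step: R->0, L->1 (L advanced); H->plug->E->R->A->L->F->refl->B->L'->G->R'->D->plug->D
Char 2 ('D'): step: R->1, L=1; D->plug->D->R->H->L->C->refl->H->L'->E->R'->B->plug->G
Char 3 ('A'): step: R->2, L=1; A->plug->A->R->D->L->D->refl->A->L'->F->R'->D->plug->D
Char 4 ('E'): step: R->3, L=1; E->plug->H->R->C->L->G->refl->E->L'->B->R'->F->plug->F
Char 5 ('B'): step: R->4, L=1; B->plug->G->R->B->L->E->refl->G->L'->C->R'->H->plug->E
Final: ciphertext=DGDFE, RIGHT=4, LEFT=1

Answer: DGDFE 4 1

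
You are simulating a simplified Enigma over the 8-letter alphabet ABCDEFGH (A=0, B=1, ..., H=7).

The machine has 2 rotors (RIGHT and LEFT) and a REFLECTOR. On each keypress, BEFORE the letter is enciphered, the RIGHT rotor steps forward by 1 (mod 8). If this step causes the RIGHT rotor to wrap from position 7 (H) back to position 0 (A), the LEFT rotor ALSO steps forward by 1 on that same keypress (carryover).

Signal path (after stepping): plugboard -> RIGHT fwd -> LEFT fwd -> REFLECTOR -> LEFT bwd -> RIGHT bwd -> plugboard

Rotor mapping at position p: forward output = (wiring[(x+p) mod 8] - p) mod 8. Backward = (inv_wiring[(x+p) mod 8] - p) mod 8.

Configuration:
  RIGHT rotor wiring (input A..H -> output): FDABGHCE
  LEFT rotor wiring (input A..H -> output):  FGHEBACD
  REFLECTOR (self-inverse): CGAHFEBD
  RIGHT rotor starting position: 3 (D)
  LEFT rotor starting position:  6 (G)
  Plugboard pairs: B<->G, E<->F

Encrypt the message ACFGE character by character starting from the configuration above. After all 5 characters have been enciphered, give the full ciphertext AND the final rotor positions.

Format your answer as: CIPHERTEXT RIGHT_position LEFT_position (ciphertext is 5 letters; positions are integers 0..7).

Answer: CEGFB 0 7

Derivation:
Char 1 ('A'): step: R->4, L=6; A->plug->A->R->C->L->H->refl->D->L'->G->R'->C->plug->C
Char 2 ('C'): step: R->5, L=6; C->plug->C->R->H->L->C->refl->A->L'->D->R'->F->plug->E
Char 3 ('F'): step: R->6, L=6; F->plug->E->R->C->L->H->refl->D->L'->G->R'->B->plug->G
Char 4 ('G'): step: R->7, L=6; G->plug->B->R->G->L->D->refl->H->L'->C->R'->E->plug->F
Char 5 ('E'): step: R->0, L->7 (L advanced); E->plug->F->R->H->L->D->refl->H->L'->C->R'->G->plug->B
Final: ciphertext=CEGFB, RIGHT=0, LEFT=7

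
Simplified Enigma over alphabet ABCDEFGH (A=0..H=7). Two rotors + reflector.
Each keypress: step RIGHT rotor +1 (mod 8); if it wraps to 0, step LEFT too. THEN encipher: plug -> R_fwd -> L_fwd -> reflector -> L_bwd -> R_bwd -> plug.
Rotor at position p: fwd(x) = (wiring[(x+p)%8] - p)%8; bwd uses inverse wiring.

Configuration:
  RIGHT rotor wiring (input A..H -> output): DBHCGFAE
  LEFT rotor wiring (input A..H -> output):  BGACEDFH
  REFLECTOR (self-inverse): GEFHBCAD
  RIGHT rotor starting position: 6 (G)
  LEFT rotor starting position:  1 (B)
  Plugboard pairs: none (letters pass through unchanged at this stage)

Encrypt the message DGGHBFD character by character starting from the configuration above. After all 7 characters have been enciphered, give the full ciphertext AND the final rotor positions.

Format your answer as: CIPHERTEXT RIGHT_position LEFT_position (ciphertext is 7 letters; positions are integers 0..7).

Char 1 ('D'): step: R->7, L=1; D->plug->D->R->A->L->F->refl->C->L'->E->R'->B->plug->B
Char 2 ('G'): step: R->0, L->2 (L advanced); G->plug->G->R->A->L->G->refl->A->L'->B->R'->B->plug->B
Char 3 ('G'): step: R->1, L=2; G->plug->G->R->D->L->B->refl->E->L'->H->R'->F->plug->F
Char 4 ('H'): step: R->2, L=2; H->plug->H->R->H->L->E->refl->B->L'->D->R'->D->plug->D
Char 5 ('B'): step: R->3, L=2; B->plug->B->R->D->L->B->refl->E->L'->H->R'->A->plug->A
Char 6 ('F'): step: R->4, L=2; F->plug->F->R->F->L->F->refl->C->L'->C->R'->A->plug->A
Char 7 ('D'): step: R->5, L=2; D->plug->D->R->G->L->H->refl->D->L'->E->R'->E->plug->E
Final: ciphertext=BBFDAAE, RIGHT=5, LEFT=2

Answer: BBFDAAE 5 2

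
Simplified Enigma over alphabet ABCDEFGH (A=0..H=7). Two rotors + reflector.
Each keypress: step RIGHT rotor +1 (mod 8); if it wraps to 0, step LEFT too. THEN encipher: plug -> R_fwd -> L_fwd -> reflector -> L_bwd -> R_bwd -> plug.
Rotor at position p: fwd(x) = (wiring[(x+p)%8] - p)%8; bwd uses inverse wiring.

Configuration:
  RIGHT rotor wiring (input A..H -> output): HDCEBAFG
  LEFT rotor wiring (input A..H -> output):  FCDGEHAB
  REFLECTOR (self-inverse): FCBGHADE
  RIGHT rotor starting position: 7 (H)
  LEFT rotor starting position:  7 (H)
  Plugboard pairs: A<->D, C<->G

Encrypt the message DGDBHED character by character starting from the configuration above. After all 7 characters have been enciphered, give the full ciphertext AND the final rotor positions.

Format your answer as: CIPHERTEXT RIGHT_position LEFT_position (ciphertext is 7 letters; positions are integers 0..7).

Char 1 ('D'): step: R->0, L->0 (L advanced); D->plug->A->R->H->L->B->refl->C->L'->B->R'->E->plug->E
Char 2 ('G'): step: R->1, L=0; G->plug->C->R->D->L->G->refl->D->L'->C->R'->A->plug->D
Char 3 ('D'): step: R->2, L=0; D->plug->A->R->A->L->F->refl->A->L'->G->R'->D->plug->A
Char 4 ('B'): step: R->3, L=0; B->plug->B->R->G->L->A->refl->F->L'->A->R'->G->plug->C
Char 5 ('H'): step: R->4, L=0; H->plug->H->R->A->L->F->refl->A->L'->G->R'->G->plug->C
Char 6 ('E'): step: R->5, L=0; E->plug->E->R->G->L->A->refl->F->L'->A->R'->B->plug->B
Char 7 ('D'): step: R->6, L=0; D->plug->A->R->H->L->B->refl->C->L'->B->R'->C->plug->G
Final: ciphertext=EDACCBG, RIGHT=6, LEFT=0

Answer: EDACCBG 6 0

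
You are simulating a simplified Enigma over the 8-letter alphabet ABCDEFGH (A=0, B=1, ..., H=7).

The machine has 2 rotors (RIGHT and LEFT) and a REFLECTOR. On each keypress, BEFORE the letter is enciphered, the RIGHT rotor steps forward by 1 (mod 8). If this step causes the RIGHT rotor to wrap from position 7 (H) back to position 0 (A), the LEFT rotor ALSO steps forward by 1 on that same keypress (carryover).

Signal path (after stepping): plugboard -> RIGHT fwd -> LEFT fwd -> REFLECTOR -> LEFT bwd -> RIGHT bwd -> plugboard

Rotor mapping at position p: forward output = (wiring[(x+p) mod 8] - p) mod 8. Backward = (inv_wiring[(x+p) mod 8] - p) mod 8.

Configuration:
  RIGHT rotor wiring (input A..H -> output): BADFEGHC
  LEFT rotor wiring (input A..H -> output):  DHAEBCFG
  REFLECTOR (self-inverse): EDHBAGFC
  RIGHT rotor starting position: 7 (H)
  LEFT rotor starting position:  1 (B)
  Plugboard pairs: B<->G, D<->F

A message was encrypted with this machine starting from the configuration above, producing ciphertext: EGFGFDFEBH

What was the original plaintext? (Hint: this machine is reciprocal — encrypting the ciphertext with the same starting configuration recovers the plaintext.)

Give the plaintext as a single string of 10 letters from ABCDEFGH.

Answer: DBHADFAFAC

Derivation:
Char 1 ('E'): step: R->0, L->2 (L advanced); E->plug->E->R->E->L->D->refl->B->L'->G->R'->F->plug->D
Char 2 ('G'): step: R->1, L=2; G->plug->B->R->C->L->H->refl->C->L'->B->R'->G->plug->B
Char 3 ('F'): step: R->2, L=2; F->plug->D->R->E->L->D->refl->B->L'->G->R'->H->plug->H
Char 4 ('G'): step: R->3, L=2; G->plug->B->R->B->L->C->refl->H->L'->C->R'->A->plug->A
Char 5 ('F'): step: R->4, L=2; F->plug->D->R->G->L->B->refl->D->L'->E->R'->F->plug->D
Char 6 ('D'): step: R->5, L=2; D->plug->F->R->G->L->B->refl->D->L'->E->R'->D->plug->F
Char 7 ('F'): step: R->6, L=2; F->plug->D->R->C->L->H->refl->C->L'->B->R'->A->plug->A
Char 8 ('E'): step: R->7, L=2; E->plug->E->R->G->L->B->refl->D->L'->E->R'->D->plug->F
Char 9 ('B'): step: R->0, L->3 (L advanced); B->plug->G->R->H->L->F->refl->G->L'->B->R'->A->plug->A
Char 10 ('H'): step: R->1, L=3; H->plug->H->R->A->L->B->refl->D->L'->E->R'->C->plug->C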